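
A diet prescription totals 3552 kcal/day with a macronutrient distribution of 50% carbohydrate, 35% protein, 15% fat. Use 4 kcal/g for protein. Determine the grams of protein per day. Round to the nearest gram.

311 g/day

Protein energy = 35% × 3552 = 1243.2 kcal.
At 4 kcal/g: 1243.2 ÷ 4 = 310.8 g.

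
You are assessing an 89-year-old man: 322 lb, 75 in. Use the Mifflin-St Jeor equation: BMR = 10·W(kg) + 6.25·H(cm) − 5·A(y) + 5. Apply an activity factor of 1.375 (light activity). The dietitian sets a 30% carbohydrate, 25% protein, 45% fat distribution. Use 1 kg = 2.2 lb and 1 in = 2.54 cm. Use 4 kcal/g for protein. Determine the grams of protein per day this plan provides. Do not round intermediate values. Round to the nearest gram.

Convert to metric: weight = 322 ÷ 2.2 = 146.3636 kg; height = 75 × 2.54 = 190.5 cm.
Mifflin-St Jeor (male): BMR = 10(146.3636) + 6.25(190.5) − 5(89) + 5 = 1463.6364 + 1190.625 − 445 + 5 = 2214.2614 kcal/day.
TEE = 2214.2614 × 1.375 = 3044.6094 kcal/day.
Protein energy = 25% × 3044.6094 = 761.1523 kcal.
Protein = 761.1523 ÷ 4 kcal/g = 190.2881 g.

190 g/day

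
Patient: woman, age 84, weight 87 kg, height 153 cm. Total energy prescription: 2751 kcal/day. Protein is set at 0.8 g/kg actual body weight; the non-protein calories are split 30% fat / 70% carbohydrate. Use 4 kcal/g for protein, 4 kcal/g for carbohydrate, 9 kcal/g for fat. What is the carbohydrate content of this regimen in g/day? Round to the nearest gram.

Protein = 0.8 × 87 = 69.6 g → 69.6 × 4 = 278.4 kcal.
Non-protein calories = 2751 − 278.4 = 2472.6 kcal.
Fat: 30% × 2472.6 = 741.78 kcal; carbohydrate: 1730.82 kcal.
Carbohydrate: 1730.82 kcal ÷ 4 kcal/g = 432.705 g.

433 g/day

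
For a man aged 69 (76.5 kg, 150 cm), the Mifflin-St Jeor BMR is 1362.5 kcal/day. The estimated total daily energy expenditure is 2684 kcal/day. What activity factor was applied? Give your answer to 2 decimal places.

1.97

Activity factor = TEE ÷ BMR = 2684 ÷ 1362.5 = 1.97.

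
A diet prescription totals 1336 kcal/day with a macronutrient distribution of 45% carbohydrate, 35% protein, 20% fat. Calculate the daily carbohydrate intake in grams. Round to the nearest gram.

150 g/day

Carbohydrate energy = 45% × 1336 = 601.2 kcal.
At 4 kcal/g: 601.2 ÷ 4 = 150.3 g.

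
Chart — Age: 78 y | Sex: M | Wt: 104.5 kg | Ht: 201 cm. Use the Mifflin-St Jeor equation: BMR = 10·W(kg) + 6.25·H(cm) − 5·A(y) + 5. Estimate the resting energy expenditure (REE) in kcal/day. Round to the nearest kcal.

1916 kcal/day

Mifflin-St Jeor (male): BMR = 10(104.5) + 6.25(201) − 5(78) + 5 = 1045 + 1256.25 − 390 + 5 = 1916.25 kcal/day.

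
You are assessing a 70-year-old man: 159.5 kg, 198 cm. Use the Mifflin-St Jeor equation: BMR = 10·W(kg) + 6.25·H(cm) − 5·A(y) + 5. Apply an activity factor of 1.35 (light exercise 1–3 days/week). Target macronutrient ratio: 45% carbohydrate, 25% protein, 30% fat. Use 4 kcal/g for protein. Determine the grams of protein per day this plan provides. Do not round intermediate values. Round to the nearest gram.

210 g/day

Mifflin-St Jeor (male): BMR = 10(159.5) + 6.25(198) − 5(70) + 5 = 1595 + 1237.5 − 350 + 5 = 2487.5 kcal/day.
TEE = 2487.5 × 1.35 = 3358.125 kcal/day.
Protein energy = 25% × 3358.125 = 839.5313 kcal.
Protein = 839.5313 ÷ 4 kcal/g = 209.8828 g.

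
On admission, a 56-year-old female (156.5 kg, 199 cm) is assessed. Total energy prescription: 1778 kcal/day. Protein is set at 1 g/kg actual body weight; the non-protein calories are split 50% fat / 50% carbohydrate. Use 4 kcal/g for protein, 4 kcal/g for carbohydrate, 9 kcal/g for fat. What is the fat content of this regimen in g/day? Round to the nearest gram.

64 g/day

Protein = 1 × 156.5 = 156.5 g → 156.5 × 4 = 626 kcal.
Non-protein calories = 1778 − 626 = 1152 kcal.
Fat: 50% × 1152 = 576 kcal; carbohydrate: 576 kcal.
Fat: 576 kcal ÷ 9 kcal/g = 64 g.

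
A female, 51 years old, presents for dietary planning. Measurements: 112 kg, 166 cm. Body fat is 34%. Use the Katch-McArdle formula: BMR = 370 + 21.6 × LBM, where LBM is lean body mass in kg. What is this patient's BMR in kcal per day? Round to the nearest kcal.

LBM = 112 × (1 − 0.34) = 73.92 kg. Katch-McArdle: BMR = 370 + 21.6 × 73.92 = 1966.672 kcal/day.

1967 kcal per day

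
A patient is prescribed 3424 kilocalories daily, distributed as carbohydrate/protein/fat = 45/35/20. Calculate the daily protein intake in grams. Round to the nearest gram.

300 g/day

Protein energy = 35% × 3424 = 1198.4 kcal.
At 4 kcal/g: 1198.4 ÷ 4 = 299.6 g.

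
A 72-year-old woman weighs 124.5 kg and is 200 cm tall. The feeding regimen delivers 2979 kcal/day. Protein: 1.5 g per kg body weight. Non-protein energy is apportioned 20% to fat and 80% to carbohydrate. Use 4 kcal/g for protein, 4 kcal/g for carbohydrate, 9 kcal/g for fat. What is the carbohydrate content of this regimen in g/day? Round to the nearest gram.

Protein = 1.5 × 124.5 = 186.75 g → 186.75 × 4 = 747 kcal.
Non-protein calories = 2979 − 747 = 2232 kcal.
Fat: 20% × 2232 = 446.4 kcal; carbohydrate: 1785.6 kcal.
Carbohydrate: 1785.6 kcal ÷ 4 kcal/g = 446.4 g.

446 g/day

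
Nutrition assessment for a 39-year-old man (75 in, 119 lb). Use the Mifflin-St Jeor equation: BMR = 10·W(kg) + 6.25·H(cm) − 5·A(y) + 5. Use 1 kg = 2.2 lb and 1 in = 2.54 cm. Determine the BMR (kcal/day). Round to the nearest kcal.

1542 kcal/day

Convert to metric: weight = 119 ÷ 2.2 = 54.0909 kg; height = 75 × 2.54 = 190.5 cm.
Mifflin-St Jeor (male): BMR = 10(54.0909) + 6.25(190.5) − 5(39) + 5 = 540.9091 + 1190.625 − 195 + 5 = 1541.5341 kcal/day.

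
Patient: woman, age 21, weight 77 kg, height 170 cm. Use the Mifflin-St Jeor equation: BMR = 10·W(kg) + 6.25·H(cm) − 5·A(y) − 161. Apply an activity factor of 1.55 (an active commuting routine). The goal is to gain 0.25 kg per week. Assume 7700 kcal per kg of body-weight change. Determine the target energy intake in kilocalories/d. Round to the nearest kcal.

Mifflin-St Jeor (female): BMR = 10(77) + 6.25(170) − 5(21) − 161 = 770 + 1062.5 − 105 − 161 = 1566.5 kcal/day.
TEE = 1566.5 × 1.55 = 2428.075 kcal/day.
Required daily surplus = 0.25 × 7700 ÷ 7 = 275 kcal/day.
Target intake = 2428.075 + 275 = 2703.075 kcal/day.

2703 kilocalories/d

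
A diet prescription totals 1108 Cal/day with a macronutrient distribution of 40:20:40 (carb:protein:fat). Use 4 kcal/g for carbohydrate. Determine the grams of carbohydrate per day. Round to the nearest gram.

111 g/day

Carbohydrate energy = 40% × 1108 = 443.2 kcal.
At 4 kcal/g: 443.2 ÷ 4 = 110.8 g.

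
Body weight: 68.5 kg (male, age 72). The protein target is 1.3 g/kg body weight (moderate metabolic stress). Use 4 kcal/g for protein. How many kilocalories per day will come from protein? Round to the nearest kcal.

Protein = 1.3 g/kg × 68.5 kg = 89.05 g/day.
Protein energy = 89.05 g × 4 kcal/g = 356.2 kcal/day.

356 kcal/day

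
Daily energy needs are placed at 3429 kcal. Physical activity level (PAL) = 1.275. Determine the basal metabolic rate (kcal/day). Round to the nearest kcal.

2689 kcal/day

BMR = TEE ÷ activity factor = 3429 ÷ 1.275 = 2689.4118 kcal/day.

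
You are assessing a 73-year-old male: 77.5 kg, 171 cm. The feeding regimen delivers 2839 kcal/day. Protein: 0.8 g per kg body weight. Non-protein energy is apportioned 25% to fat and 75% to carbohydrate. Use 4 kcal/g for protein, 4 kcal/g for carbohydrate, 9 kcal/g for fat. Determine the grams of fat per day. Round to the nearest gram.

Protein = 0.8 × 77.5 = 62 g → 62 × 4 = 248 kcal.
Non-protein calories = 2839 − 248 = 2591 kcal.
Fat: 25% × 2591 = 647.75 kcal; carbohydrate: 1943.25 kcal.
Fat: 647.75 kcal ÷ 9 kcal/g = 71.9722 g.

72 g/day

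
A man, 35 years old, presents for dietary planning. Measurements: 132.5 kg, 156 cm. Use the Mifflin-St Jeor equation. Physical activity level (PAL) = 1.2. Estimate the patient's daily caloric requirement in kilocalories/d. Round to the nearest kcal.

2556 kilocalories/d

Mifflin-St Jeor (male): BMR = 10(132.5) + 6.25(156) − 5(35) + 5 = 1325 + 975 − 175 + 5 = 2130 kcal/day.
TEE = BMR × activity factor = 2130 × 1.2 = 2556 kcal/day.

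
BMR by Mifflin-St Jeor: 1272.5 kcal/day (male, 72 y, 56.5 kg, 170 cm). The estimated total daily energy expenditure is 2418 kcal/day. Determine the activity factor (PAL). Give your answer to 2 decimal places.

1.90

Activity factor = TEE ÷ BMR = 2418 ÷ 1272.5 = 1.9.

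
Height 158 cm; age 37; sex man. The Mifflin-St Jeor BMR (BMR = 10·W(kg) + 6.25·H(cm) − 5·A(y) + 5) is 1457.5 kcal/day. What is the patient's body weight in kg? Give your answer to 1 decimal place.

1457.5 = 10·W + 6.25(158) − 5(37) + 5
10·W = 1457.5 − 807.5 = 650, so W = 65 kg.

65.0 kg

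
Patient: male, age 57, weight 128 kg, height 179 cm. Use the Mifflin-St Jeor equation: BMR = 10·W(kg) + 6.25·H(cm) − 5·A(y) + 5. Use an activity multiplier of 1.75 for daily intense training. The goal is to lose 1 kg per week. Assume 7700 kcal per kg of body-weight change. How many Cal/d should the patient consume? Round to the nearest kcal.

2608 Cal/d

Mifflin-St Jeor (male): BMR = 10(128) + 6.25(179) − 5(57) + 5 = 1280 + 1118.75 − 285 + 5 = 2118.75 kcal/day.
TEE = 2118.75 × 1.75 = 3707.8125 kcal/day.
Required daily deficit = 1 × 7700 ÷ 7 = 1100 kcal/day.
Target intake = 3707.8125 − 1100 = 2607.8125 kcal/day.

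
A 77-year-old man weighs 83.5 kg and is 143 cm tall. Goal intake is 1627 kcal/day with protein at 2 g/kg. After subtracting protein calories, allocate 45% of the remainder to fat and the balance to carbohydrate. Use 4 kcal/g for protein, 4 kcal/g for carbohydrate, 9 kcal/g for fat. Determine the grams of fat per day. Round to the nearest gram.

48 g/day

Protein = 2 × 83.5 = 167 g → 167 × 4 = 668 kcal.
Non-protein calories = 1627 − 668 = 959 kcal.
Fat: 45% × 959 = 431.55 kcal; carbohydrate: 527.45 kcal.
Fat: 431.55 kcal ÷ 9 kcal/g = 47.95 g.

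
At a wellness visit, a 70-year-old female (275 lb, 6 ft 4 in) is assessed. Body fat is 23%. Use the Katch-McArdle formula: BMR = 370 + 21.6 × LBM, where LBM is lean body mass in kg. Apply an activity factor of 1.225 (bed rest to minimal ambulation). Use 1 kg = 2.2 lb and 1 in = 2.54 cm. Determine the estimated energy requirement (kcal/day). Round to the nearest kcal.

Convert to metric: weight = 275 ÷ 2.2 = 125 kg; height = (6×12 + 4) × 2.54 = 76 × 2.54 = 193.04 cm.
LBM = 125 × (1 − 0.23) = 96.25 kg. Katch-McArdle: BMR = 370 + 21.6 × 96.25 = 2449 kcal/day.
TEE = BMR × activity factor = 2449 × 1.225 = 3000.025 kcal/day.

3000 kcal/day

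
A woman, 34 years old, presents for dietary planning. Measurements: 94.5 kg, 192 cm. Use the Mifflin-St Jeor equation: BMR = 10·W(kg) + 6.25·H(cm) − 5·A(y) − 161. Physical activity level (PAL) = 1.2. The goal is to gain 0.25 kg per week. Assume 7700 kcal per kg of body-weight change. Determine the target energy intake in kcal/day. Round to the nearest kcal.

Mifflin-St Jeor (female): BMR = 10(94.5) + 6.25(192) − 5(34) − 161 = 945 + 1200 − 170 − 161 = 1814 kcal/day.
TEE = 1814 × 1.2 = 2176.8 kcal/day.
Required daily surplus = 0.25 × 7700 ÷ 7 = 275 kcal/day.
Target intake = 2176.8 + 275 = 2451.8 kcal/day.

2452 kcal/day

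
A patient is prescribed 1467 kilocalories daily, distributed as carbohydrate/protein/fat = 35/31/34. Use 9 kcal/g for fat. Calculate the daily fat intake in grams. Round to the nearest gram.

Fat energy = 34% × 1467 = 498.78 kcal.
At 9 kcal/g: 498.78 ÷ 9 = 55.42 g.

55 g/day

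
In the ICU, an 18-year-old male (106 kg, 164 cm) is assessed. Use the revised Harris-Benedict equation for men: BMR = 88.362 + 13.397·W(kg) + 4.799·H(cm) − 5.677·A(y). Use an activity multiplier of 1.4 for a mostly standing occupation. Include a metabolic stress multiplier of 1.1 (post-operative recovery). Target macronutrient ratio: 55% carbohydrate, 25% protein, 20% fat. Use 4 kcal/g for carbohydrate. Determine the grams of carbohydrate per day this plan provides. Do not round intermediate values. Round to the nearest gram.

464 g/day

Harris-Benedict: BMR = 88.362 + 13.397(106) + 4.799(164) − 5.677(18) = 2193.294 kcal/day.
TEE = 2193.294 × 1.4 = 3070.6116 kcal/day.
With stress factor 1.1: 3070.6116 × 1.1 = 3377.6728 kcal/day.
Carbohydrate energy = 55% × 3377.6728 = 1857.72 kcal.
Carbohydrate = 1857.72 ÷ 4 kcal/g = 464.43 g.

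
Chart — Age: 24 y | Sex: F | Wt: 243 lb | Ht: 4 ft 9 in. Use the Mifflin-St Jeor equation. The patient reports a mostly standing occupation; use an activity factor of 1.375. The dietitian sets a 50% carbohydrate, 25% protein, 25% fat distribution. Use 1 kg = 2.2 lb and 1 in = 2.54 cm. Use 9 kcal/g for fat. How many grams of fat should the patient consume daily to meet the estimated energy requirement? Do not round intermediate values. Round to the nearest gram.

Convert to metric: weight = 243 ÷ 2.2 = 110.4545 kg; height = (4×12 + 9) × 2.54 = 57 × 2.54 = 144.78 cm.
Mifflin-St Jeor (female): BMR = 10(110.4545) + 6.25(144.78) − 5(24) − 161 = 1104.5455 + 904.875 − 120 − 161 = 1728.4205 kcal/day.
TEE = 1728.4205 × 1.375 = 2376.5781 kcal/day.
Fat energy = 25% × 2376.5781 = 594.1445 kcal.
Fat = 594.1445 ÷ 9 kcal/g = 66.0161 g.

66 g/day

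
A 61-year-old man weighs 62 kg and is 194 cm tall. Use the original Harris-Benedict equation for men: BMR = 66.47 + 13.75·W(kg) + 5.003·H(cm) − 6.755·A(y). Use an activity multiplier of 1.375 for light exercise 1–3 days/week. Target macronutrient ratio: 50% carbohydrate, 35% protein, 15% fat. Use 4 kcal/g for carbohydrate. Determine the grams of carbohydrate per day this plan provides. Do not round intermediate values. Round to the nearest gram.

Harris-Benedict: BMR = 66.47 + 13.75(62) + 5.003(194) − 6.755(61) = 1477.497 kcal/day.
TEE = 1477.497 × 1.375 = 2031.5584 kcal/day.
Carbohydrate energy = 50% × 2031.5584 = 1015.7792 kcal.
Carbohydrate = 1015.7792 ÷ 4 kcal/g = 253.9448 g.

254 g/day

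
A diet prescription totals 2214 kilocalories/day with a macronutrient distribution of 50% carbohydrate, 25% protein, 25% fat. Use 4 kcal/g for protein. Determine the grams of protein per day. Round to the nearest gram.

Protein energy = 25% × 2214 = 553.5 kcal.
At 4 kcal/g: 553.5 ÷ 4 = 138.375 g.

138 g/day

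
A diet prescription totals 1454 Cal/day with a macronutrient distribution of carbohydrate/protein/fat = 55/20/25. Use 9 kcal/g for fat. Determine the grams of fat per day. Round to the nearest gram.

40 g/day

Fat energy = 25% × 1454 = 363.5 kcal.
At 9 kcal/g: 363.5 ÷ 9 = 40.3889 g.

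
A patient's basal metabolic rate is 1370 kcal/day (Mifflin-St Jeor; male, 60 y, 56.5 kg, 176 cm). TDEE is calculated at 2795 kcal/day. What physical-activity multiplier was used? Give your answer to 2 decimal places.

2.04

Activity factor = TEE ÷ BMR = 2795 ÷ 1370 = 2.04.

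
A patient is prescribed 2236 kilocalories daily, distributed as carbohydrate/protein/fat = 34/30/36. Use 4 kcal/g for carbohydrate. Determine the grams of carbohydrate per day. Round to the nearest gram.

190 g/day

Carbohydrate energy = 34% × 2236 = 760.24 kcal.
At 4 kcal/g: 760.24 ÷ 4 = 190.06 g.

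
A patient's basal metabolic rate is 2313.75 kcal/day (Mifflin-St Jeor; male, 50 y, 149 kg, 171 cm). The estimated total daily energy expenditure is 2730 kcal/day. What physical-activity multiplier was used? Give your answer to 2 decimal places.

Activity factor = TEE ÷ BMR = 2730 ÷ 2313.75 = 1.18.

1.18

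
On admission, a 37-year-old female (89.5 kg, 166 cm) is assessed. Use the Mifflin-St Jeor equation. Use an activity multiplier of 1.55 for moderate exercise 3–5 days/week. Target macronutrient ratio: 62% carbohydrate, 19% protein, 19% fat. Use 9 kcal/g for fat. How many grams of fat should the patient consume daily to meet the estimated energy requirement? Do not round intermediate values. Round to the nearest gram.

52 g/day

Mifflin-St Jeor (female): BMR = 10(89.5) + 6.25(166) − 5(37) − 161 = 895 + 1037.5 − 185 − 161 = 1586.5 kcal/day.
TEE = 1586.5 × 1.55 = 2459.075 kcal/day.
Fat energy = 19% × 2459.075 = 467.2243 kcal.
Fat = 467.2243 ÷ 9 kcal/g = 51.9138 g.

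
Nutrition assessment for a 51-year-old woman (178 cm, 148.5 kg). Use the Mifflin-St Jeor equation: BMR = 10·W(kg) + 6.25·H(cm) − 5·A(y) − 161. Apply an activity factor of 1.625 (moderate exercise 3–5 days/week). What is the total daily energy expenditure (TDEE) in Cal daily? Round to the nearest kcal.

Mifflin-St Jeor (female): BMR = 10(148.5) + 6.25(178) − 5(51) − 161 = 1485 + 1112.5 − 255 − 161 = 2181.5 kcal/day.
TEE = BMR × activity factor = 2181.5 × 1.625 = 3544.9375 kcal/day.

3545 Cal daily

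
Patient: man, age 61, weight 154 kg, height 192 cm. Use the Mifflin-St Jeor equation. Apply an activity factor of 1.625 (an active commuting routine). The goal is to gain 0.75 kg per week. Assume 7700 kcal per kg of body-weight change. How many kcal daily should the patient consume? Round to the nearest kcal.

Mifflin-St Jeor (male): BMR = 10(154) + 6.25(192) − 5(61) + 5 = 1540 + 1200 − 305 + 5 = 2440 kcal/day.
TEE = 2440 × 1.625 = 3965 kcal/day.
Required daily surplus = 0.75 × 7700 ÷ 7 = 825 kcal/day.
Target intake = 3965 + 825 = 4790 kcal/day.

4790 kcal daily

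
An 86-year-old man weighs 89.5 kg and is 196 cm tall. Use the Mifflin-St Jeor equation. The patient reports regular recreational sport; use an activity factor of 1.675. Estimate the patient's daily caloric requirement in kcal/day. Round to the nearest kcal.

2839 kcal/day

Mifflin-St Jeor (male): BMR = 10(89.5) + 6.25(196) − 5(86) + 5 = 895 + 1225 − 430 + 5 = 1695 kcal/day.
TEE = BMR × activity factor = 1695 × 1.675 = 2839.125 kcal/day.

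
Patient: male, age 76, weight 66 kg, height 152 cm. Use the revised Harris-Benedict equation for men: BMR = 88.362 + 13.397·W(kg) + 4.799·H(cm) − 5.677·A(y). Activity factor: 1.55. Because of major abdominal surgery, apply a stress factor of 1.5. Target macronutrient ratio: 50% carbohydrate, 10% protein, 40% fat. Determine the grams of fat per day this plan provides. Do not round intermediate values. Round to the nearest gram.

Harris-Benedict: BMR = 88.362 + 13.397(66) + 4.799(152) − 5.677(76) = 1270.56 kcal/day.
TEE = 1270.56 × 1.55 = 1969.368 kcal/day.
With stress factor 1.5: 1969.368 × 1.5 = 2954.052 kcal/day.
Fat energy = 40% × 2954.052 = 1181.6208 kcal.
Fat = 1181.6208 ÷ 9 kcal/g = 131.2912 g.

131 g/day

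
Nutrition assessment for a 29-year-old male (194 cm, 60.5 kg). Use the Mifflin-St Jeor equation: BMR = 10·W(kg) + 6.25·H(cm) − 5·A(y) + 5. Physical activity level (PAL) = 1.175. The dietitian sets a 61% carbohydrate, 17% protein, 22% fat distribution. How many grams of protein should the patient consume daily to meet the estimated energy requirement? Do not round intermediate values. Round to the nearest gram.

Mifflin-St Jeor (male): BMR = 10(60.5) + 6.25(194) − 5(29) + 5 = 605 + 1212.5 − 145 + 5 = 1677.5 kcal/day.
TEE = 1677.5 × 1.175 = 1971.0625 kcal/day.
Protein energy = 17% × 1971.0625 = 335.0806 kcal.
Protein = 335.0806 ÷ 4 kcal/g = 83.7702 g.

84 g/day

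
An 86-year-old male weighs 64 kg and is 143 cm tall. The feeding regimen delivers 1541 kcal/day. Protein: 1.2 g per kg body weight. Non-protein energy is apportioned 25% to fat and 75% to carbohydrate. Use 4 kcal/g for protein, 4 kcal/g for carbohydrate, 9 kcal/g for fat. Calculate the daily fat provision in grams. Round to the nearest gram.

34 g/day

Protein = 1.2 × 64 = 76.8 g → 76.8 × 4 = 307.2 kcal.
Non-protein calories = 1541 − 307.2 = 1233.8 kcal.
Fat: 25% × 1233.8 = 308.45 kcal; carbohydrate: 925.35 kcal.
Fat: 308.45 kcal ÷ 9 kcal/g = 34.2722 g.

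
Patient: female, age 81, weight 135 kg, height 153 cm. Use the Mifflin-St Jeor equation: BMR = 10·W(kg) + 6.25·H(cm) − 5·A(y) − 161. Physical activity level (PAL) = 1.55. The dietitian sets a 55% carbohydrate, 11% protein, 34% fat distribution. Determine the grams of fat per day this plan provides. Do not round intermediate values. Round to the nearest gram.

102 g/day

Mifflin-St Jeor (female): BMR = 10(135) + 6.25(153) − 5(81) − 161 = 1350 + 956.25 − 405 − 161 = 1740.25 kcal/day.
TEE = 1740.25 × 1.55 = 2697.3875 kcal/day.
Fat energy = 34% × 2697.3875 = 917.1118 kcal.
Fat = 917.1118 ÷ 9 kcal/g = 101.9013 g.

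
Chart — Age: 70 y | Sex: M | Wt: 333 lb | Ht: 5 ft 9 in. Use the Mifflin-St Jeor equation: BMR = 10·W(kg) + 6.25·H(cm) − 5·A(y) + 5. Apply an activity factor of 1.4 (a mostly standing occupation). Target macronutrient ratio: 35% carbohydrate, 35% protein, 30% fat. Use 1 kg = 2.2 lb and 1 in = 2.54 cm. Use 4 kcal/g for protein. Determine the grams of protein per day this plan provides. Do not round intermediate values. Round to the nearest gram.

Convert to metric: weight = 333 ÷ 2.2 = 151.3636 kg; height = (5×12 + 9) × 2.54 = 69 × 2.54 = 175.26 cm.
Mifflin-St Jeor (male): BMR = 10(151.3636) + 6.25(175.26) − 5(70) + 5 = 1513.6364 + 1095.375 − 350 + 5 = 2264.0114 kcal/day.
TEE = 2264.0114 × 1.4 = 3169.6159 kcal/day.
Protein energy = 35% × 3169.6159 = 1109.3656 kcal.
Protein = 1109.3656 ÷ 4 kcal/g = 277.3414 g.

277 g/day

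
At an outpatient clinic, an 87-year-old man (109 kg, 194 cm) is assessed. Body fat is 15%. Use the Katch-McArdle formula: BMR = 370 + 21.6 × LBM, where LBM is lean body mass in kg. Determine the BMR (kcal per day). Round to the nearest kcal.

2371 kcal per day

LBM = 109 × (1 − 0.15) = 92.65 kg. Katch-McArdle: BMR = 370 + 21.6 × 92.65 = 2371.24 kcal/day.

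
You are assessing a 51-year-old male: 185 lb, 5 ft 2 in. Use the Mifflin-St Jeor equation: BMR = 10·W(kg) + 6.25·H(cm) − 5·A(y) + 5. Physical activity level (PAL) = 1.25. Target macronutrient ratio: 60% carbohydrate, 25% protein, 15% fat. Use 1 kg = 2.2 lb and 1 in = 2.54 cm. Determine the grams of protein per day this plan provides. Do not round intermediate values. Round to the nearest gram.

Convert to metric: weight = 185 ÷ 2.2 = 84.0909 kg; height = (5×12 + 2) × 2.54 = 62 × 2.54 = 157.48 cm.
Mifflin-St Jeor (male): BMR = 10(84.0909) + 6.25(157.48) − 5(51) + 5 = 840.9091 + 984.25 − 255 + 5 = 1575.1591 kcal/day.
TEE = 1575.1591 × 1.25 = 1968.9489 kcal/day.
Protein energy = 25% × 1968.9489 = 492.2372 kcal.
Protein = 492.2372 ÷ 4 kcal/g = 123.0593 g.

123 g/day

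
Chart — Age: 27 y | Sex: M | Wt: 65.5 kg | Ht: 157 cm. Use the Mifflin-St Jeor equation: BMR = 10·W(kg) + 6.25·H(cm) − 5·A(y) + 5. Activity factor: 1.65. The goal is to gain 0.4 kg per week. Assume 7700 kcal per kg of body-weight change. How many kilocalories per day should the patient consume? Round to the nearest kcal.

Mifflin-St Jeor (male): BMR = 10(65.5) + 6.25(157) − 5(27) + 5 = 655 + 981.25 − 135 + 5 = 1506.25 kcal/day.
TEE = 1506.25 × 1.65 = 2485.3125 kcal/day.
Required daily surplus = 0.4 × 7700 ÷ 7 = 440 kcal/day.
Target intake = 2485.3125 + 440 = 2925.3125 kcal/day.

2925 kilocalories per day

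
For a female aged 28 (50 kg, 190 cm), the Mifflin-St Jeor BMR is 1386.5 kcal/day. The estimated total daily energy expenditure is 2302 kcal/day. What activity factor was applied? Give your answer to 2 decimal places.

Activity factor = TEE ÷ BMR = 2302 ÷ 1386.5 = 1.66.

1.66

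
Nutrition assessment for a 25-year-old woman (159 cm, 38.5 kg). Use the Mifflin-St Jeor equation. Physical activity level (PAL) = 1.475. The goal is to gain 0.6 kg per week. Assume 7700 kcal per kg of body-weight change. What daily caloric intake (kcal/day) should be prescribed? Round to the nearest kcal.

Mifflin-St Jeor (female): BMR = 10(38.5) + 6.25(159) − 5(25) − 161 = 385 + 993.75 − 125 − 161 = 1092.75 kcal/day.
TEE = 1092.75 × 1.475 = 1611.8063 kcal/day.
Required daily surplus = 0.6 × 7700 ÷ 7 = 660 kcal/day.
Target intake = 1611.8063 + 660 = 2271.8063 kcal/day.

2272 kcal/day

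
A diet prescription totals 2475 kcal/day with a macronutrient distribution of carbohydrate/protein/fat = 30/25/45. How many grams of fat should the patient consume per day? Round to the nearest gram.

Fat energy = 45% × 2475 = 1113.75 kcal.
At 9 kcal/g: 1113.75 ÷ 9 = 123.75 g.

124 g/day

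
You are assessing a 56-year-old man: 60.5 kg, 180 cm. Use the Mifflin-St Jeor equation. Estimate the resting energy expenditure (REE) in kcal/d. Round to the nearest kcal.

1455 kcal/d

Mifflin-St Jeor (male): BMR = 10(60.5) + 6.25(180) − 5(56) + 5 = 605 + 1125 − 280 + 5 = 1455 kcal/day.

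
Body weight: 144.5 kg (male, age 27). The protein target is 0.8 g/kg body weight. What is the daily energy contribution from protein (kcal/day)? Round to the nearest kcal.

Protein = 0.8 g/kg × 144.5 kg = 115.6 g/day.
Protein energy = 115.6 g × 4 kcal/g = 462.4 kcal/day.

462 kcal/day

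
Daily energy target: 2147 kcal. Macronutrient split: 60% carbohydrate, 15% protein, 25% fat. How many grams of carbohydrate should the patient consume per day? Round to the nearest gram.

322 g/day

Carbohydrate energy = 60% × 2147 = 1288.2 kcal.
At 4 kcal/g: 1288.2 ÷ 4 = 322.05 g.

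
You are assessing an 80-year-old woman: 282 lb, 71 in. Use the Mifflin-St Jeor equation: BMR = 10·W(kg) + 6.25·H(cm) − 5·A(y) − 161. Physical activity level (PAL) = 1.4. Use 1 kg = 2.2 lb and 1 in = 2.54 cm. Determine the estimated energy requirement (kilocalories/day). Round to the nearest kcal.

Convert to metric: weight = 282 ÷ 2.2 = 128.1818 kg; height = 71 × 2.54 = 180.34 cm.
Mifflin-St Jeor (female): BMR = 10(128.1818) + 6.25(180.34) − 5(80) − 161 = 1281.8182 + 1127.125 − 400 − 161 = 1847.9432 kcal/day.
TEE = BMR × activity factor = 1847.9432 × 1.4 = 2587.1205 kcal/day.

2587 kilocalories/day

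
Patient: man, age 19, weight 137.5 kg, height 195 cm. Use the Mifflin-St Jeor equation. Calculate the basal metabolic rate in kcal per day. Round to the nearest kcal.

2504 kcal per day

Mifflin-St Jeor (male): BMR = 10(137.5) + 6.25(195) − 5(19) + 5 = 1375 + 1218.75 − 95 + 5 = 2503.75 kcal/day.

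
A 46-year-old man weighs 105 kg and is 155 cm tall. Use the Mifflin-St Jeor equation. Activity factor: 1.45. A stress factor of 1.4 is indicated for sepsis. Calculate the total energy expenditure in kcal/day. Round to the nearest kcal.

3641 kcal/day

Mifflin-St Jeor (male): BMR = 10(105) + 6.25(155) − 5(46) + 5 = 1050 + 968.75 − 230 + 5 = 1793.75 kcal/day.
TEE = BMR × activity factor = 1793.75 × 1.45 = 2600.9375 kcal/day.
Apply stress factor: 2600.9375 × 1.4 = 3641.3125 kcal/day.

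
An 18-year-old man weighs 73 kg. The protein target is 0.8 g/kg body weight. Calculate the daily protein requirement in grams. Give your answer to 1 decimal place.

58.4 g/day

Protein = 0.8 g/kg × 73 kg = 58.4 g/day.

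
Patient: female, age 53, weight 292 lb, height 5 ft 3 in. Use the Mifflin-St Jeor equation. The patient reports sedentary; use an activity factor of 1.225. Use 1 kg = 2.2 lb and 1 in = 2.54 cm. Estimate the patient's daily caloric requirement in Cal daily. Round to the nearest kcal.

Convert to metric: weight = 292 ÷ 2.2 = 132.7273 kg; height = (5×12 + 3) × 2.54 = 63 × 2.54 = 160.02 cm.
Mifflin-St Jeor (female): BMR = 10(132.7273) + 6.25(160.02) − 5(53) − 161 = 1327.2727 + 1000.125 − 265 − 161 = 1901.3977 kcal/day.
TEE = BMR × activity factor = 1901.3977 × 1.225 = 2329.2122 kcal/day.

2329 Cal daily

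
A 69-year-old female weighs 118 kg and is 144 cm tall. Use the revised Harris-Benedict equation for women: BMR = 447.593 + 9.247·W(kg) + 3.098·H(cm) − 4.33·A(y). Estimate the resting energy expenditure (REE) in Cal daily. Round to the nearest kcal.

Harris-Benedict: BMR = 447.593 + 9.247(118) + 3.098(144) − 4.33(69) = 1686.081 kcal/day.

1686 Cal daily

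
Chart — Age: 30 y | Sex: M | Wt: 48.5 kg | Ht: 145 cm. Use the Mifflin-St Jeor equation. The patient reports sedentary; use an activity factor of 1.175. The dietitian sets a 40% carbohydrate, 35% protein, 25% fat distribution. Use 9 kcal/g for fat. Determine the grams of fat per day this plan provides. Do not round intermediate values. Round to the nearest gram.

41 g/day

Mifflin-St Jeor (male): BMR = 10(48.5) + 6.25(145) − 5(30) + 5 = 485 + 906.25 − 150 + 5 = 1246.25 kcal/day.
TEE = 1246.25 × 1.175 = 1464.3438 kcal/day.
Fat energy = 25% × 1464.3438 = 366.0859 kcal.
Fat = 366.0859 ÷ 9 kcal/g = 40.6762 g.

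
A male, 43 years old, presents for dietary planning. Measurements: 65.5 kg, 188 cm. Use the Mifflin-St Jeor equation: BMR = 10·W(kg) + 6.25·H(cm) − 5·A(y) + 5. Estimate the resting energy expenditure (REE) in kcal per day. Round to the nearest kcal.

1620 kcal per day

Mifflin-St Jeor (male): BMR = 10(65.5) + 6.25(188) − 5(43) + 5 = 655 + 1175 − 215 + 5 = 1620 kcal/day.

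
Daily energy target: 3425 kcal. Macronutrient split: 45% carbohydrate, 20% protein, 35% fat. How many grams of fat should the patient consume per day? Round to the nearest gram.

133 g/day

Fat energy = 35% × 3425 = 1198.75 kcal.
At 9 kcal/g: 1198.75 ÷ 9 = 133.1944 g.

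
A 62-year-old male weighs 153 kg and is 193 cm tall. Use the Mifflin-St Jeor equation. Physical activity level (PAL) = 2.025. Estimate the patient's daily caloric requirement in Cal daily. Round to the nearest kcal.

Mifflin-St Jeor (male): BMR = 10(153) + 6.25(193) − 5(62) + 5 = 1530 + 1206.25 − 310 + 5 = 2431.25 kcal/day.
TEE = BMR × activity factor = 2431.25 × 2.025 = 4923.2813 kcal/day.

4923 Cal daily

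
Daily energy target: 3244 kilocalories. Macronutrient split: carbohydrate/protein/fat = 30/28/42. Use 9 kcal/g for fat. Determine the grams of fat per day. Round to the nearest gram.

151 g/day

Fat energy = 42% × 3244 = 1362.48 kcal.
At 9 kcal/g: 1362.48 ÷ 9 = 151.3867 g.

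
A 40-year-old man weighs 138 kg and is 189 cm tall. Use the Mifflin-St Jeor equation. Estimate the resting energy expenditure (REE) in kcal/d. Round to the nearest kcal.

2366 kcal/d

Mifflin-St Jeor (male): BMR = 10(138) + 6.25(189) − 5(40) + 5 = 1380 + 1181.25 − 200 + 5 = 2366.25 kcal/day.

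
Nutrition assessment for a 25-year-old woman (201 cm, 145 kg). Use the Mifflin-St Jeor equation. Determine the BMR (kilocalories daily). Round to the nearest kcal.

Mifflin-St Jeor (female): BMR = 10(145) + 6.25(201) − 5(25) − 161 = 1450 + 1256.25 − 125 − 161 = 2420.25 kcal/day.

2420 kilocalories daily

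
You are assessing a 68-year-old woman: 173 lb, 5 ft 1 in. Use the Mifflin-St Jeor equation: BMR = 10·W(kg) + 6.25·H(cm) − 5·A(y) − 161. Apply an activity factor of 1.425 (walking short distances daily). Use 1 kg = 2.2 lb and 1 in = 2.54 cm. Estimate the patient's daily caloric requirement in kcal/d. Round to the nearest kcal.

1787 kcal/d

Convert to metric: weight = 173 ÷ 2.2 = 78.6364 kg; height = (5×12 + 1) × 2.54 = 61 × 2.54 = 154.94 cm.
Mifflin-St Jeor (female): BMR = 10(78.6364) + 6.25(154.94) − 5(68) − 161 = 786.3636 + 968.375 − 340 − 161 = 1253.7386 kcal/day.
TEE = BMR × activity factor = 1253.7386 × 1.425 = 1786.5776 kcal/day.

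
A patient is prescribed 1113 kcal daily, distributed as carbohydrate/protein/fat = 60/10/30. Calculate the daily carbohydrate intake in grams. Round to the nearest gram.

Carbohydrate energy = 60% × 1113 = 667.8 kcal.
At 4 kcal/g: 667.8 ÷ 4 = 166.95 g.

167 g/day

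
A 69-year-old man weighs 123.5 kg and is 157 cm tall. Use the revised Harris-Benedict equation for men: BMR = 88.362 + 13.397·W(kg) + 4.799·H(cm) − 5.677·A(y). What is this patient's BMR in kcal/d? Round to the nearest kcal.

2105 kcal/d

Harris-Benedict: BMR = 88.362 + 13.397(123.5) + 4.799(157) − 5.677(69) = 2104.6215 kcal/day.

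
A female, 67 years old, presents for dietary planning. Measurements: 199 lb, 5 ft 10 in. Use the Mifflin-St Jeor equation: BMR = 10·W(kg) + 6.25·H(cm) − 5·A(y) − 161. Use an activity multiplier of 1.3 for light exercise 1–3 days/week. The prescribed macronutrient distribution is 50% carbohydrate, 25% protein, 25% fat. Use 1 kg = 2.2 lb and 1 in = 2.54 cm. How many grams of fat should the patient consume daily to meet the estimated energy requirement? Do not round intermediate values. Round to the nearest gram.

55 g/day

Convert to metric: weight = 199 ÷ 2.2 = 90.4545 kg; height = (5×12 + 10) × 2.54 = 70 × 2.54 = 177.8 cm.
Mifflin-St Jeor (female): BMR = 10(90.4545) + 6.25(177.8) − 5(67) − 161 = 904.5455 + 1111.25 − 335 − 161 = 1519.7955 kcal/day.
TEE = 1519.7955 × 1.3 = 1975.7341 kcal/day.
Fat energy = 25% × 1975.7341 = 493.9335 kcal.
Fat = 493.9335 ÷ 9 kcal/g = 54.8815 g.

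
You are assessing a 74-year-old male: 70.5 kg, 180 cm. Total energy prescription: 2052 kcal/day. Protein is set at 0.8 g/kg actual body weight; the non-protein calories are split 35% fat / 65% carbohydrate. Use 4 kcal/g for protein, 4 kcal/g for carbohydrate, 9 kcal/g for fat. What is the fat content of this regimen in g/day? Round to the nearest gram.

Protein = 0.8 × 70.5 = 56.4 g → 56.4 × 4 = 225.6 kcal.
Non-protein calories = 2052 − 225.6 = 1826.4 kcal.
Fat: 35% × 1826.4 = 639.24 kcal; carbohydrate: 1187.16 kcal.
Fat: 639.24 kcal ÷ 9 kcal/g = 71.0267 g.

71 g/day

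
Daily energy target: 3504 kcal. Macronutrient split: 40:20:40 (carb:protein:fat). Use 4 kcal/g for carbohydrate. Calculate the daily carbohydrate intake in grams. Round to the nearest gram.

350 g/day

Carbohydrate energy = 40% × 3504 = 1401.6 kcal.
At 4 kcal/g: 1401.6 ÷ 4 = 350.4 g.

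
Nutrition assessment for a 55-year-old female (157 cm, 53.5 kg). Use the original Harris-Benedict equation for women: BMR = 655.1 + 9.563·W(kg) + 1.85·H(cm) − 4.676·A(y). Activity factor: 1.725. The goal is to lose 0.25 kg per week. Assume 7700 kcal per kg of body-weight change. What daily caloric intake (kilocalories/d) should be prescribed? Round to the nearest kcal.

Harris-Benedict: BMR = 655.1 + 9.563(53.5) + 1.85(157) − 4.676(55) = 1199.9905 kcal/day.
TEE = 1199.9905 × 1.725 = 2069.9836 kcal/day.
Required daily deficit = 0.25 × 7700 ÷ 7 = 275 kcal/day.
Target intake = 2069.9836 − 275 = 1794.9836 kcal/day.

1795 kilocalories/d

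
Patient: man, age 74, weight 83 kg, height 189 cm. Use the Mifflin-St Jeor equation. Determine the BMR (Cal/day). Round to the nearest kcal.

Mifflin-St Jeor (male): BMR = 10(83) + 6.25(189) − 5(74) + 5 = 830 + 1181.25 − 370 + 5 = 1646.25 kcal/day.

1646 Cal/day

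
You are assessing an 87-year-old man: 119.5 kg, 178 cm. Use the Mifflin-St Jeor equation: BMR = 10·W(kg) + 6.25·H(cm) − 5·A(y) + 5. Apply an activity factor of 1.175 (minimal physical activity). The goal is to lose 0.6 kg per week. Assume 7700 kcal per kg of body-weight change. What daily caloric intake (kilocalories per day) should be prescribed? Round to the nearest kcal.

Mifflin-St Jeor (male): BMR = 10(119.5) + 6.25(178) − 5(87) + 5 = 1195 + 1112.5 − 435 + 5 = 1877.5 kcal/day.
TEE = 1877.5 × 1.175 = 2206.0625 kcal/day.
Required daily deficit = 0.6 × 7700 ÷ 7 = 660 kcal/day.
Target intake = 2206.0625 − 660 = 1546.0625 kcal/day.

1546 kilocalories per day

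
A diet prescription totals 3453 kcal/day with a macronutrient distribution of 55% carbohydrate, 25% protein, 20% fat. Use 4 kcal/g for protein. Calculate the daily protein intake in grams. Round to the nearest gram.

216 g/day

Protein energy = 25% × 3453 = 863.25 kcal.
At 4 kcal/g: 863.25 ÷ 4 = 215.8125 g.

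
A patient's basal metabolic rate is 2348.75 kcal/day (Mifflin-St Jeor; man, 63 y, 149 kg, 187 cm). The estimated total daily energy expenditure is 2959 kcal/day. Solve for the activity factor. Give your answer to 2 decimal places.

1.26

Activity factor = TEE ÷ BMR = 2959 ÷ 2348.75 = 1.26.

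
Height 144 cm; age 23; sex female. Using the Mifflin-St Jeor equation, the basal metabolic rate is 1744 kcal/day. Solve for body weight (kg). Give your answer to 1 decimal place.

112.0 kg

1744 = 10·W + 6.25(144) − 5(23) − 161
10·W = 1744 − 624 = 1120, so W = 112 kg.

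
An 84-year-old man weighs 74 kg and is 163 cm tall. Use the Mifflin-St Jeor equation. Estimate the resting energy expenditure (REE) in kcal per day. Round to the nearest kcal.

Mifflin-St Jeor (male): BMR = 10(74) + 6.25(163) − 5(84) + 5 = 740 + 1018.75 − 420 + 5 = 1343.75 kcal/day.

1344 kcal per day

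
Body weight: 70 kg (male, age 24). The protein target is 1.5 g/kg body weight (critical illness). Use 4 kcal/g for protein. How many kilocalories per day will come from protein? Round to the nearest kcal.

420 kcal/day

Protein = 1.5 g/kg × 70 kg = 105 g/day.
Protein energy = 105 g × 4 kcal/g = 420 kcal/day.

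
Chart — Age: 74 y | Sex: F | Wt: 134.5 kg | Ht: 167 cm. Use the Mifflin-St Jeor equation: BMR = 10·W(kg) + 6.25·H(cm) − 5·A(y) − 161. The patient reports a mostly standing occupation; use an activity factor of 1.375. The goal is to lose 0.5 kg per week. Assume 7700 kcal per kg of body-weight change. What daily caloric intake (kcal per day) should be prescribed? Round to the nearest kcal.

2004 kcal per day

Mifflin-St Jeor (female): BMR = 10(134.5) + 6.25(167) − 5(74) − 161 = 1345 + 1043.75 − 370 − 161 = 1857.75 kcal/day.
TEE = 1857.75 × 1.375 = 2554.4063 kcal/day.
Required daily deficit = 0.5 × 7700 ÷ 7 = 550 kcal/day.
Target intake = 2554.4063 − 550 = 2004.4063 kcal/day.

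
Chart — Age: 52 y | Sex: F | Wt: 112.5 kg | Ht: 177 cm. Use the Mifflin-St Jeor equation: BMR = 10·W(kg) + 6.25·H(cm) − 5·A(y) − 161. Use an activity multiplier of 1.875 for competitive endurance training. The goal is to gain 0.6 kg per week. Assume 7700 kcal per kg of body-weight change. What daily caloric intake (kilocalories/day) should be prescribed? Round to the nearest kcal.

Mifflin-St Jeor (female): BMR = 10(112.5) + 6.25(177) − 5(52) − 161 = 1125 + 1106.25 − 260 − 161 = 1810.25 kcal/day.
TEE = 1810.25 × 1.875 = 3394.2188 kcal/day.
Required daily surplus = 0.6 × 7700 ÷ 7 = 660 kcal/day.
Target intake = 3394.2188 + 660 = 4054.2188 kcal/day.

4054 kilocalories/day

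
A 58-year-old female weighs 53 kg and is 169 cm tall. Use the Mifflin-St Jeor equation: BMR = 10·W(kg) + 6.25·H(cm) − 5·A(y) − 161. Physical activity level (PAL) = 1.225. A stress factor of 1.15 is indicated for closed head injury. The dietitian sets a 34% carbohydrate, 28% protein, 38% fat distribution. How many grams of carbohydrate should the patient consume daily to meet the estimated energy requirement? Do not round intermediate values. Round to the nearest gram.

136 g/day

Mifflin-St Jeor (female): BMR = 10(53) + 6.25(169) − 5(58) − 161 = 530 + 1056.25 − 290 − 161 = 1135.25 kcal/day.
TEE = 1135.25 × 1.225 = 1390.6813 kcal/day.
With stress factor 1.15: 1390.6813 × 1.15 = 1599.2834 kcal/day.
Carbohydrate energy = 34% × 1599.2834 = 543.7564 kcal.
Carbohydrate = 543.7564 ÷ 4 kcal/g = 135.9391 g.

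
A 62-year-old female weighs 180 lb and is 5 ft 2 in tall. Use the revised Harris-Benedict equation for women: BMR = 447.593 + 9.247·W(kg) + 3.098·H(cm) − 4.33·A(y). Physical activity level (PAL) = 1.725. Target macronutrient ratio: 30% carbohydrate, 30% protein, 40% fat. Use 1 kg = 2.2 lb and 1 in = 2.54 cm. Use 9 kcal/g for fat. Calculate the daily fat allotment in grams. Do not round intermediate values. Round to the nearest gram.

Convert to metric: weight = 180 ÷ 2.2 = 81.8182 kg; height = (5×12 + 2) × 2.54 = 62 × 2.54 = 157.48 cm.
Harris-Benedict: BMR = 447.593 + 9.247(81.8182) + 3.098(157.48) − 4.33(62) = 1423.5788 kcal/day.
TEE = 1423.5788 × 1.725 = 2455.6734 kcal/day.
Fat energy = 40% × 2455.6734 = 982.2693 kcal.
Fat = 982.2693 ÷ 9 kcal/g = 109.141 g.

109 g/day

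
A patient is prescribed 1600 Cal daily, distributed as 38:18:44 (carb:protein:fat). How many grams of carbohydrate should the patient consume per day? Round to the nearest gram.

152 g/day

Carbohydrate energy = 38% × 1600 = 608 kcal.
At 4 kcal/g: 608 ÷ 4 = 152 g.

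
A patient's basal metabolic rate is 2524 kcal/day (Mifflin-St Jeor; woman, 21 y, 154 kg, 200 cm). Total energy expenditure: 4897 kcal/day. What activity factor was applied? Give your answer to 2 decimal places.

1.94

Activity factor = TEE ÷ BMR = 4897 ÷ 2524 = 1.94.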